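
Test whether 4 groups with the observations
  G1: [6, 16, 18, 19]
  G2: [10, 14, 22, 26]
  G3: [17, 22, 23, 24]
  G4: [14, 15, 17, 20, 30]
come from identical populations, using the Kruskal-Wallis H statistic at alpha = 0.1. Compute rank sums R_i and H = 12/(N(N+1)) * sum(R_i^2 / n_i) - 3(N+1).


Step 1: Combine all N = 17 observations and assign midranks.
sorted (value, group, rank): (6,G1,1), (10,G2,2), (14,G2,3.5), (14,G4,3.5), (15,G4,5), (16,G1,6), (17,G3,7.5), (17,G4,7.5), (18,G1,9), (19,G1,10), (20,G4,11), (22,G2,12.5), (22,G3,12.5), (23,G3,14), (24,G3,15), (26,G2,16), (30,G4,17)
Step 2: Sum ranks within each group.
R_1 = 26 (n_1 = 4)
R_2 = 34 (n_2 = 4)
R_3 = 49 (n_3 = 4)
R_4 = 44 (n_4 = 5)
Step 3: H = 12/(N(N+1)) * sum(R_i^2/n_i) - 3(N+1)
     = 12/(17*18) * (26^2/4 + 34^2/4 + 49^2/4 + 44^2/5) - 3*18
     = 0.039216 * 1445.45 - 54
     = 2.684314.
Step 4: Ties present; correction factor C = 1 - 18/(17^3 - 17) = 0.996324. Corrected H = 2.684314 / 0.996324 = 2.694219.
Step 5: Under H0, H ~ chi^2(3); p-value = 0.441211.
Step 6: alpha = 0.1. fail to reject H0.

H = 2.6942, df = 3, p = 0.441211, fail to reject H0.


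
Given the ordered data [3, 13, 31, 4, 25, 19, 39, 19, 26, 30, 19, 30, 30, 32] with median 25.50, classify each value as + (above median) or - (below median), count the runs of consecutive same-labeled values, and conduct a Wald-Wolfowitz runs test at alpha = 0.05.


Step 1: Compute median = 25.50; label A = above, B = below.
Labels in order: BBABBBABAABAAA  (n_A = 7, n_B = 7)
Step 2: Count runs R = 8.
Step 3: Under H0 (random ordering), E[R] = 2*n_A*n_B/(n_A+n_B) + 1 = 2*7*7/14 + 1 = 8.0000.
        Var[R] = 2*n_A*n_B*(2*n_A*n_B - n_A - n_B) / ((n_A+n_B)^2 * (n_A+n_B-1)) = 8232/2548 = 3.2308.
        SD[R] = 1.7974.
Step 4: R = E[R], so z = 0 with no continuity correction.
Step 5: Two-sided p-value via normal approximation = 2*(1 - Phi(|z|)) = 1.000000.
Step 6: alpha = 0.05. fail to reject H0.

R = 8, z = 0.0000, p = 1.000000, fail to reject H0.


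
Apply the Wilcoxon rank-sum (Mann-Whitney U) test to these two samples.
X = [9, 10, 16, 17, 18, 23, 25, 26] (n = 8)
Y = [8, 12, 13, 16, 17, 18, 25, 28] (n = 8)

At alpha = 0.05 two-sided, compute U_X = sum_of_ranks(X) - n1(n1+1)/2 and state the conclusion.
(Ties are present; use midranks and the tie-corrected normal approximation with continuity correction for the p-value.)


Step 1: Combine and sort all 16 observations; assign midranks.
sorted (value, group): (8,Y), (9,X), (10,X), (12,Y), (13,Y), (16,X), (16,Y), (17,X), (17,Y), (18,X), (18,Y), (23,X), (25,X), (25,Y), (26,X), (28,Y)
ranks: 8->1, 9->2, 10->3, 12->4, 13->5, 16->6.5, 16->6.5, 17->8.5, 17->8.5, 18->10.5, 18->10.5, 23->12, 25->13.5, 25->13.5, 26->15, 28->16
Step 2: Rank sum for X: R1 = 2 + 3 + 6.5 + 8.5 + 10.5 + 12 + 13.5 + 15 = 71.
Step 3: U_X = R1 - n1(n1+1)/2 = 71 - 8*9/2 = 71 - 36 = 35.
       U_Y = n1*n2 - U_X = 64 - 35 = 29.
Step 4: Ties are present, so use the tie-corrected normal approximation (with continuity correction) for the p-value.
Step 5: p-value = 0.792298; compare to alpha = 0.05. fail to reject H0.

U_X = 35, p = 0.792298, fail to reject H0 at alpha = 0.05.


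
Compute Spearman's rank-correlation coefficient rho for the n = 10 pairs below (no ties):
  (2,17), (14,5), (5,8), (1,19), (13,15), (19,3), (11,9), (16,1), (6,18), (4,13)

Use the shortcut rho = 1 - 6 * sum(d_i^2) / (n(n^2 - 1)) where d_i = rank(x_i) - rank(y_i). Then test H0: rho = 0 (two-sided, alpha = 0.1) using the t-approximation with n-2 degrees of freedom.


Step 1: Rank x and y separately (midranks; no ties here).
rank(x): 2->2, 14->8, 5->4, 1->1, 13->7, 19->10, 11->6, 16->9, 6->5, 4->3
rank(y): 17->8, 5->3, 8->4, 19->10, 15->7, 3->2, 9->5, 1->1, 18->9, 13->6
Step 2: d_i = R_x(i) - R_y(i); compute d_i^2.
  (2-8)^2=36, (8-3)^2=25, (4-4)^2=0, (1-10)^2=81, (7-7)^2=0, (10-2)^2=64, (6-5)^2=1, (9-1)^2=64, (5-9)^2=16, (3-6)^2=9
sum(d^2) = 296.
Step 3: rho = 1 - 6*296 / (10*(10^2 - 1)) = 1 - 1776/990 = -0.793939.
Step 4: Under H0, t = rho * sqrt((n-2)/(1-rho^2)) = -3.6934 ~ t(8).
Step 5: Two-sided p-value from the t-distribution with 8 df = 0.006100.
Step 6: alpha = 0.1. reject H0.

rho = -0.7939, p = 0.006100, reject H0 at alpha = 0.1.


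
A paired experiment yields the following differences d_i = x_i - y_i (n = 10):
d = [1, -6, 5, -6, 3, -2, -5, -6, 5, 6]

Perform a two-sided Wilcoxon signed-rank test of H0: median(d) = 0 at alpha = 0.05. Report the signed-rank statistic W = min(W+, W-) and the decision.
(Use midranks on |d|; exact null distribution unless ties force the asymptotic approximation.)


Step 1: Drop any zero differences (none here) and take |d_i|.
|d| = [1, 6, 5, 6, 3, 2, 5, 6, 5, 6]
Step 2: Midrank |d_i| (ties get averaged ranks).
ranks: |1|->1, |6|->8.5, |5|->5, |6|->8.5, |3|->3, |2|->2, |5|->5, |6|->8.5, |5|->5, |6|->8.5
Step 3: Attach original signs; sum ranks with positive sign and with negative sign.
W+ = 1 + 5 + 3 + 5 + 8.5 = 22.5
W- = 8.5 + 8.5 + 2 + 5 + 8.5 = 32.5
(Check: W+ + W- = 55 should equal n(n+1)/2 = 55.)
Step 4: Test statistic W = min(W+, W-) = 22.5.
Step 5: Ties in |d|, so use the tie-corrected normal approximation.
        E[W] = n(n+1)/4 = 10*11/4 = 27.5.
        Tie groups: |d|=5 (t=3), |d|=6 (t=4); sum(t^3 - t) = 84.
        Var[W] = n(n+1)(2n+1)/24 - sum(t^3-t)/48 = 2310/24 - 84/48 = 94.5.
        z = (W - E[W]) / sqrt(Var[W]) = (22.5 - 27.5) / 9.7211 = -0.5143.
        Two-sided p = 2*Phi(z) = 0.607011.
Step 6: alpha = 0.05. fail to reject H0.

W+ = 22.5, W- = 32.5, W = min = 22.5, p = 0.607011, fail to reject H0.


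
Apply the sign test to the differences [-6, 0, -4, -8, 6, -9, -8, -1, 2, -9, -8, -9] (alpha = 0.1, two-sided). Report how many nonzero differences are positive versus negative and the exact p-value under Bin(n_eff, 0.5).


Step 1: Discard zero differences. Original n = 12; n_eff = number of nonzero differences = 11.
Nonzero differences (with sign): -6, -4, -8, +6, -9, -8, -1, +2, -9, -8, -9
Step 2: Count signs: positive = 2, negative = 9.
Step 3: Under H0: P(positive) = 0.5, so the number of positives S ~ Bin(11, 0.5).
Step 4: Two-sided exact p-value = sum of Bin(11,0.5) probabilities at or below the observed probability = 0.065430.
Step 5: alpha = 0.1. reject H0.

n_eff = 11, pos = 2, neg = 9, p = 0.065430, reject H0.


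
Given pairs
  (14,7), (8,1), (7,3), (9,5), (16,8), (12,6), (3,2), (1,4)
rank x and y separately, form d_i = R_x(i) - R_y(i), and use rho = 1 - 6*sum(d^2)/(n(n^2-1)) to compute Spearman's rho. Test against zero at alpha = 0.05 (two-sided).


Step 1: Rank x and y separately (midranks; no ties here).
rank(x): 14->7, 8->4, 7->3, 9->5, 16->8, 12->6, 3->2, 1->1
rank(y): 7->7, 1->1, 3->3, 5->5, 8->8, 6->6, 2->2, 4->4
Step 2: d_i = R_x(i) - R_y(i); compute d_i^2.
  (7-7)^2=0, (4-1)^2=9, (3-3)^2=0, (5-5)^2=0, (8-8)^2=0, (6-6)^2=0, (2-2)^2=0, (1-4)^2=9
sum(d^2) = 18.
Step 3: rho = 1 - 6*18 / (8*(8^2 - 1)) = 1 - 108/504 = 0.785714.
Step 4: Under H0, t = rho * sqrt((n-2)/(1-rho^2)) = 3.1113 ~ t(6).
Step 5: Two-sided p-value from the t-distribution with 6 df = 0.020815.
Step 6: alpha = 0.05. reject H0.

rho = 0.7857, p = 0.020815, reject H0 at alpha = 0.05.


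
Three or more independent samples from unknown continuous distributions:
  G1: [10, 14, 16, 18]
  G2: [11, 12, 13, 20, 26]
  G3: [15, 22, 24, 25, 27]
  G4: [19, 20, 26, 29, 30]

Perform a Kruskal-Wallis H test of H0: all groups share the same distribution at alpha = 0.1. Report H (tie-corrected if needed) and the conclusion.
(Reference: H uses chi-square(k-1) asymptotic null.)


Step 1: Combine all N = 19 observations and assign midranks.
sorted (value, group, rank): (10,G1,1), (11,G2,2), (12,G2,3), (13,G2,4), (14,G1,5), (15,G3,6), (16,G1,7), (18,G1,8), (19,G4,9), (20,G2,10.5), (20,G4,10.5), (22,G3,12), (24,G3,13), (25,G3,14), (26,G2,15.5), (26,G4,15.5), (27,G3,17), (29,G4,18), (30,G4,19)
Step 2: Sum ranks within each group.
R_1 = 21 (n_1 = 4)
R_2 = 35 (n_2 = 5)
R_3 = 62 (n_3 = 5)
R_4 = 72 (n_4 = 5)
Step 3: H = 12/(N(N+1)) * sum(R_i^2/n_i) - 3(N+1)
     = 12/(19*20) * (21^2/4 + 35^2/5 + 62^2/5 + 72^2/5) - 3*20
     = 0.031579 * 2160.85 - 60
     = 8.237368.
Step 4: Ties present; correction factor C = 1 - 12/(19^3 - 19) = 0.998246. Corrected H = 8.237368 / 0.998246 = 8.251845.
Step 5: Under H0, H ~ chi^2(3); p-value = 0.041084.
Step 6: alpha = 0.1. reject H0.

H = 8.2518, df = 3, p = 0.041084, reject H0.


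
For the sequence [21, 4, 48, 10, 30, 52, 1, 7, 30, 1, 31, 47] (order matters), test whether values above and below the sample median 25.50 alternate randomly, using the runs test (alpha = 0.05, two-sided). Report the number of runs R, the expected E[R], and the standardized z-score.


Step 1: Compute median = 25.50; label A = above, B = below.
Labels in order: BBABAABBABAA  (n_A = 6, n_B = 6)
Step 2: Count runs R = 8.
Step 3: Under H0 (random ordering), E[R] = 2*n_A*n_B/(n_A+n_B) + 1 = 2*6*6/12 + 1 = 7.0000.
        Var[R] = 2*n_A*n_B*(2*n_A*n_B - n_A - n_B) / ((n_A+n_B)^2 * (n_A+n_B-1)) = 4320/1584 = 2.7273.
        SD[R] = 1.6514.
Step 4: Continuity-corrected z = (R - 0.5 - E[R]) / SD[R] = (8 - 0.5 - 7.0000) / 1.6514 = 0.3028.
Step 5: Two-sided p-value via normal approximation = 2*(1 - Phi(|z|)) = 0.762069.
Step 6: alpha = 0.05. fail to reject H0.

R = 8, z = 0.3028, p = 0.762069, fail to reject H0.


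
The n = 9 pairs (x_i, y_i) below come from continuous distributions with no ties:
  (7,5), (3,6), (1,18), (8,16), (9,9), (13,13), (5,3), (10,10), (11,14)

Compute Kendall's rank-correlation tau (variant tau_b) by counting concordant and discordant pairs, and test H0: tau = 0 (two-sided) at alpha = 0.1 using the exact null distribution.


Step 1: Enumerate the 36 unordered pairs (i,j) with i<j and classify each by sign(x_j-x_i) * sign(y_j-y_i).
  (1,2):dx=-4,dy=+1->D; (1,3):dx=-6,dy=+13->D; (1,4):dx=+1,dy=+11->C; (1,5):dx=+2,dy=+4->C
  (1,6):dx=+6,dy=+8->C; (1,7):dx=-2,dy=-2->C; (1,8):dx=+3,dy=+5->C; (1,9):dx=+4,dy=+9->C
  (2,3):dx=-2,dy=+12->D; (2,4):dx=+5,dy=+10->C; (2,5):dx=+6,dy=+3->C; (2,6):dx=+10,dy=+7->C
  (2,7):dx=+2,dy=-3->D; (2,8):dx=+7,dy=+4->C; (2,9):dx=+8,dy=+8->C; (3,4):dx=+7,dy=-2->D
  (3,5):dx=+8,dy=-9->D; (3,6):dx=+12,dy=-5->D; (3,7):dx=+4,dy=-15->D; (3,8):dx=+9,dy=-8->D
  (3,9):dx=+10,dy=-4->D; (4,5):dx=+1,dy=-7->D; (4,6):dx=+5,dy=-3->D; (4,7):dx=-3,dy=-13->C
  (4,8):dx=+2,dy=-6->D; (4,9):dx=+3,dy=-2->D; (5,6):dx=+4,dy=+4->C; (5,7):dx=-4,dy=-6->C
  (5,8):dx=+1,dy=+1->C; (5,9):dx=+2,dy=+5->C; (6,7):dx=-8,dy=-10->C; (6,8):dx=-3,dy=-3->C
  (6,9):dx=-2,dy=+1->D; (7,8):dx=+5,dy=+7->C; (7,9):dx=+6,dy=+11->C; (8,9):dx=+1,dy=+4->C
Step 2: C = 21, D = 15, total pairs = 36.
Step 3: tau = (C - D)/(n(n-1)/2) = (21 - 15)/36 = 0.166667.
Step 4: Exact two-sided p-value (enumerate n! = 362880 permutations of y under H0): p = 0.612202.
Step 5: alpha = 0.1. fail to reject H0.

tau_b = 0.1667 (C=21, D=15), p = 0.612202, fail to reject H0.


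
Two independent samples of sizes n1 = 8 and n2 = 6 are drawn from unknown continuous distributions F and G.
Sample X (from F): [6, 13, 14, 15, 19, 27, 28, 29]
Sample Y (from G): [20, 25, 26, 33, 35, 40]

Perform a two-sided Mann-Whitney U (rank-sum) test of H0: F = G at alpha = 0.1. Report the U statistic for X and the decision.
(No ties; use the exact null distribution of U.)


Step 1: Combine and sort all 14 observations; assign midranks.
sorted (value, group): (6,X), (13,X), (14,X), (15,X), (19,X), (20,Y), (25,Y), (26,Y), (27,X), (28,X), (29,X), (33,Y), (35,Y), (40,Y)
ranks: 6->1, 13->2, 14->3, 15->4, 19->5, 20->6, 25->7, 26->8, 27->9, 28->10, 29->11, 33->12, 35->13, 40->14
Step 2: Rank sum for X: R1 = 1 + 2 + 3 + 4 + 5 + 9 + 10 + 11 = 45.
Step 3: U_X = R1 - n1(n1+1)/2 = 45 - 8*9/2 = 45 - 36 = 9.
       U_Y = n1*n2 - U_X = 48 - 9 = 39.
Step 4: No ties, so the exact null distribution of U (based on enumerating the C(14,8) = 3003 equally likely rank assignments) gives the two-sided p-value.
Step 5: p-value = 0.059274; compare to alpha = 0.1. reject H0.

U_X = 9, p = 0.059274, reject H0 at alpha = 0.1.


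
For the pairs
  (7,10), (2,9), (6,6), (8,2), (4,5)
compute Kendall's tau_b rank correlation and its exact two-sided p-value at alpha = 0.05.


Step 1: Enumerate the 10 unordered pairs (i,j) with i<j and classify each by sign(x_j-x_i) * sign(y_j-y_i).
  (1,2):dx=-5,dy=-1->C; (1,3):dx=-1,dy=-4->C; (1,4):dx=+1,dy=-8->D; (1,5):dx=-3,dy=-5->C
  (2,3):dx=+4,dy=-3->D; (2,4):dx=+6,dy=-7->D; (2,5):dx=+2,dy=-4->D; (3,4):dx=+2,dy=-4->D
  (3,5):dx=-2,dy=-1->C; (4,5):dx=-4,dy=+3->D
Step 2: C = 4, D = 6, total pairs = 10.
Step 3: tau = (C - D)/(n(n-1)/2) = (4 - 6)/10 = -0.200000.
Step 4: Exact two-sided p-value (enumerate n! = 120 permutations of y under H0): p = 0.816667.
Step 5: alpha = 0.05. fail to reject H0.

tau_b = -0.2000 (C=4, D=6), p = 0.816667, fail to reject H0.


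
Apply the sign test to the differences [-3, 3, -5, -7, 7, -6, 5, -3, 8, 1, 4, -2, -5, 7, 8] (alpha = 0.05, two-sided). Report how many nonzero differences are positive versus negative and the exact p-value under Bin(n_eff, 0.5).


Step 1: Discard zero differences. Original n = 15; n_eff = number of nonzero differences = 15.
Nonzero differences (with sign): -3, +3, -5, -7, +7, -6, +5, -3, +8, +1, +4, -2, -5, +7, +8
Step 2: Count signs: positive = 8, negative = 7.
Step 3: Under H0: P(positive) = 0.5, so the number of positives S ~ Bin(15, 0.5).
Step 4: Two-sided exact p-value = sum of Bin(15,0.5) probabilities at or below the observed probability = 1.000000.
Step 5: alpha = 0.05. fail to reject H0.

n_eff = 15, pos = 8, neg = 7, p = 1.000000, fail to reject H0.


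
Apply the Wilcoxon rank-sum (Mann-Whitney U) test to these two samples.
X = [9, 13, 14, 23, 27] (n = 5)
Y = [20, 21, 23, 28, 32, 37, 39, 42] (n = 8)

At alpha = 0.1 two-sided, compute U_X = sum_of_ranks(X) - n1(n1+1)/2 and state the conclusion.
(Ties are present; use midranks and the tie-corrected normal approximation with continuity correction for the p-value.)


Step 1: Combine and sort all 13 observations; assign midranks.
sorted (value, group): (9,X), (13,X), (14,X), (20,Y), (21,Y), (23,X), (23,Y), (27,X), (28,Y), (32,Y), (37,Y), (39,Y), (42,Y)
ranks: 9->1, 13->2, 14->3, 20->4, 21->5, 23->6.5, 23->6.5, 27->8, 28->9, 32->10, 37->11, 39->12, 42->13
Step 2: Rank sum for X: R1 = 1 + 2 + 3 + 6.5 + 8 = 20.5.
Step 3: U_X = R1 - n1(n1+1)/2 = 20.5 - 5*6/2 = 20.5 - 15 = 5.5.
       U_Y = n1*n2 - U_X = 40 - 5.5 = 34.5.
Step 4: Ties are present, so use the tie-corrected normal approximation (with continuity correction) for the p-value.
Step 5: p-value = 0.040149; compare to alpha = 0.1. reject H0.

U_X = 5.5, p = 0.040149, reject H0 at alpha = 0.1.


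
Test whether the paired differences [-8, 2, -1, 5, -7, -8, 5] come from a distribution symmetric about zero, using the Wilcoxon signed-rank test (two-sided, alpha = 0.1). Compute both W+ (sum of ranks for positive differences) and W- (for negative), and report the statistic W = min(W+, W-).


Step 1: Drop any zero differences (none here) and take |d_i|.
|d| = [8, 2, 1, 5, 7, 8, 5]
Step 2: Midrank |d_i| (ties get averaged ranks).
ranks: |8|->6.5, |2|->2, |1|->1, |5|->3.5, |7|->5, |8|->6.5, |5|->3.5
Step 3: Attach original signs; sum ranks with positive sign and with negative sign.
W+ = 2 + 3.5 + 3.5 = 9
W- = 6.5 + 1 + 5 + 6.5 = 19
(Check: W+ + W- = 28 should equal n(n+1)/2 = 28.)
Step 4: Test statistic W = min(W+, W-) = 9.
Step 5: Ties in |d|, so use the tie-corrected normal approximation.
        E[W] = n(n+1)/4 = 7*8/4 = 14.
        Tie groups: |d|=5 (t=2), |d|=8 (t=2); sum(t^3 - t) = 12.
        Var[W] = n(n+1)(2n+1)/24 - sum(t^3-t)/48 = 840/24 - 12/48 = 34.75.
        z = (W - E[W]) / sqrt(Var[W]) = (9 - 14) / 5.8949 = -0.8482.
        Two-sided p = 2*Phi(z) = 0.396333.
Step 6: alpha = 0.1. fail to reject H0.

W+ = 9, W- = 19, W = min = 9, p = 0.396333, fail to reject H0.


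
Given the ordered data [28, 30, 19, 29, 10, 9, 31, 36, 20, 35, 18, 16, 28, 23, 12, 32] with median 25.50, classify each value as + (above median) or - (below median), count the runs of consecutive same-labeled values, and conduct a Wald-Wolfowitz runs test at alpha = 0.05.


Step 1: Compute median = 25.50; label A = above, B = below.
Labels in order: AABABBAABABBABBA  (n_A = 8, n_B = 8)
Step 2: Count runs R = 11.
Step 3: Under H0 (random ordering), E[R] = 2*n_A*n_B/(n_A+n_B) + 1 = 2*8*8/16 + 1 = 9.0000.
        Var[R] = 2*n_A*n_B*(2*n_A*n_B - n_A - n_B) / ((n_A+n_B)^2 * (n_A+n_B-1)) = 14336/3840 = 3.7333.
        SD[R] = 1.9322.
Step 4: Continuity-corrected z = (R - 0.5 - E[R]) / SD[R] = (11 - 0.5 - 9.0000) / 1.9322 = 0.7763.
Step 5: Two-sided p-value via normal approximation = 2*(1 - Phi(|z|)) = 0.437558.
Step 6: alpha = 0.05. fail to reject H0.

R = 11, z = 0.7763, p = 0.437558, fail to reject H0.


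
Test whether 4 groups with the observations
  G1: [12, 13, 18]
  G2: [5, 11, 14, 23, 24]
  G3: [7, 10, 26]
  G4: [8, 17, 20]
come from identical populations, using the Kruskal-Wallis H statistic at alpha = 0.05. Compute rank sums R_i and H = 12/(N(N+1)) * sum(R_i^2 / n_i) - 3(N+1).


Step 1: Combine all N = 14 observations and assign midranks.
sorted (value, group, rank): (5,G2,1), (7,G3,2), (8,G4,3), (10,G3,4), (11,G2,5), (12,G1,6), (13,G1,7), (14,G2,8), (17,G4,9), (18,G1,10), (20,G4,11), (23,G2,12), (24,G2,13), (26,G3,14)
Step 2: Sum ranks within each group.
R_1 = 23 (n_1 = 3)
R_2 = 39 (n_2 = 5)
R_3 = 20 (n_3 = 3)
R_4 = 23 (n_4 = 3)
Step 3: H = 12/(N(N+1)) * sum(R_i^2/n_i) - 3(N+1)
     = 12/(14*15) * (23^2/3 + 39^2/5 + 20^2/3 + 23^2/3) - 3*15
     = 0.057143 * 790.2 - 45
     = 0.154286.
Step 4: No ties, so H is used without correction.
Step 5: Under H0, H ~ chi^2(3); p-value = 0.984608.
Step 6: alpha = 0.05. fail to reject H0.

H = 0.1543, df = 3, p = 0.984608, fail to reject H0.


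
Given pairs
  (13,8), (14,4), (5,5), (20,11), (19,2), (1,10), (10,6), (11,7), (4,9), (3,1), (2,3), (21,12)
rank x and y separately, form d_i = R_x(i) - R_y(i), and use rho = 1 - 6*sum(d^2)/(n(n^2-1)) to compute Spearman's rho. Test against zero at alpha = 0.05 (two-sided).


Step 1: Rank x and y separately (midranks; no ties here).
rank(x): 13->8, 14->9, 5->5, 20->11, 19->10, 1->1, 10->6, 11->7, 4->4, 3->3, 2->2, 21->12
rank(y): 8->8, 4->4, 5->5, 11->11, 2->2, 10->10, 6->6, 7->7, 9->9, 1->1, 3->3, 12->12
Step 2: d_i = R_x(i) - R_y(i); compute d_i^2.
  (8-8)^2=0, (9-4)^2=25, (5-5)^2=0, (11-11)^2=0, (10-2)^2=64, (1-10)^2=81, (6-6)^2=0, (7-7)^2=0, (4-9)^2=25, (3-1)^2=4, (2-3)^2=1, (12-12)^2=0
sum(d^2) = 200.
Step 3: rho = 1 - 6*200 / (12*(12^2 - 1)) = 1 - 1200/1716 = 0.300699.
Step 4: Under H0, t = rho * sqrt((n-2)/(1-rho^2)) = 0.9970 ~ t(10).
Step 5: Two-sided p-value from the t-distribution with 10 df = 0.342260.
Step 6: alpha = 0.05. fail to reject H0.

rho = 0.3007, p = 0.342260, fail to reject H0 at alpha = 0.05.


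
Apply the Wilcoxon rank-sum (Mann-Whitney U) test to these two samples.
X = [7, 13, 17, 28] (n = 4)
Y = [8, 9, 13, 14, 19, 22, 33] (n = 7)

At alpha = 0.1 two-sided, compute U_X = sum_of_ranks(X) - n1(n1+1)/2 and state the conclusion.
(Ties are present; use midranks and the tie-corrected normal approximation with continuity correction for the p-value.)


Step 1: Combine and sort all 11 observations; assign midranks.
sorted (value, group): (7,X), (8,Y), (9,Y), (13,X), (13,Y), (14,Y), (17,X), (19,Y), (22,Y), (28,X), (33,Y)
ranks: 7->1, 8->2, 9->3, 13->4.5, 13->4.5, 14->6, 17->7, 19->8, 22->9, 28->10, 33->11
Step 2: Rank sum for X: R1 = 1 + 4.5 + 7 + 10 = 22.5.
Step 3: U_X = R1 - n1(n1+1)/2 = 22.5 - 4*5/2 = 22.5 - 10 = 12.5.
       U_Y = n1*n2 - U_X = 28 - 12.5 = 15.5.
Step 4: Ties are present, so use the tie-corrected normal approximation (with continuity correction) for the p-value.
Step 5: p-value = 0.849769; compare to alpha = 0.1. fail to reject H0.

U_X = 12.5, p = 0.849769, fail to reject H0 at alpha = 0.1.


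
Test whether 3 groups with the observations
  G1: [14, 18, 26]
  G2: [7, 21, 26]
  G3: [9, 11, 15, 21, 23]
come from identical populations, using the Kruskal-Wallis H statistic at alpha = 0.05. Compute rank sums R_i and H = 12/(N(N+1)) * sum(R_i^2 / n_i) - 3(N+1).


Step 1: Combine all N = 11 observations and assign midranks.
sorted (value, group, rank): (7,G2,1), (9,G3,2), (11,G3,3), (14,G1,4), (15,G3,5), (18,G1,6), (21,G2,7.5), (21,G3,7.5), (23,G3,9), (26,G1,10.5), (26,G2,10.5)
Step 2: Sum ranks within each group.
R_1 = 20.5 (n_1 = 3)
R_2 = 19 (n_2 = 3)
R_3 = 26.5 (n_3 = 5)
Step 3: H = 12/(N(N+1)) * sum(R_i^2/n_i) - 3(N+1)
     = 12/(11*12) * (20.5^2/3 + 19^2/3 + 26.5^2/5) - 3*12
     = 0.090909 * 400.867 - 36
     = 0.442424.
Step 4: Ties present; correction factor C = 1 - 12/(11^3 - 11) = 0.990909. Corrected H = 0.442424 / 0.990909 = 0.446483.
Step 5: Under H0, H ~ chi^2(2); p-value = 0.799922.
Step 6: alpha = 0.05. fail to reject H0.

H = 0.4465, df = 2, p = 0.799922, fail to reject H0.


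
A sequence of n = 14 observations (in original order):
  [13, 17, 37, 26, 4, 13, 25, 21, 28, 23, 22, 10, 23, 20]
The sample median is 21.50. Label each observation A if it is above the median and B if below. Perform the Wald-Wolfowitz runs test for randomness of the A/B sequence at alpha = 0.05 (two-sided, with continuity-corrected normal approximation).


Step 1: Compute median = 21.50; label A = above, B = below.
Labels in order: BBAABBABAAABAB  (n_A = 7, n_B = 7)
Step 2: Count runs R = 9.
Step 3: Under H0 (random ordering), E[R] = 2*n_A*n_B/(n_A+n_B) + 1 = 2*7*7/14 + 1 = 8.0000.
        Var[R] = 2*n_A*n_B*(2*n_A*n_B - n_A - n_B) / ((n_A+n_B)^2 * (n_A+n_B-1)) = 8232/2548 = 3.2308.
        SD[R] = 1.7974.
Step 4: Continuity-corrected z = (R - 0.5 - E[R]) / SD[R] = (9 - 0.5 - 8.0000) / 1.7974 = 0.2782.
Step 5: Two-sided p-value via normal approximation = 2*(1 - Phi(|z|)) = 0.780879.
Step 6: alpha = 0.05. fail to reject H0.

R = 9, z = 0.2782, p = 0.780879, fail to reject H0.


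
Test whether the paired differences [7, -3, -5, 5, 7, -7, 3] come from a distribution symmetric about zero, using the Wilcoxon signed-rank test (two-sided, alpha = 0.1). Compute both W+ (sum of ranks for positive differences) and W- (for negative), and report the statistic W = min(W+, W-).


Step 1: Drop any zero differences (none here) and take |d_i|.
|d| = [7, 3, 5, 5, 7, 7, 3]
Step 2: Midrank |d_i| (ties get averaged ranks).
ranks: |7|->6, |3|->1.5, |5|->3.5, |5|->3.5, |7|->6, |7|->6, |3|->1.5
Step 3: Attach original signs; sum ranks with positive sign and with negative sign.
W+ = 6 + 3.5 + 6 + 1.5 = 17
W- = 1.5 + 3.5 + 6 = 11
(Check: W+ + W- = 28 should equal n(n+1)/2 = 28.)
Step 4: Test statistic W = min(W+, W-) = 11.
Step 5: Ties in |d|, so use the tie-corrected normal approximation.
        E[W] = n(n+1)/4 = 7*8/4 = 14.
        Tie groups: |d|=3 (t=2), |d|=5 (t=2), |d|=7 (t=3); sum(t^3 - t) = 36.
        Var[W] = n(n+1)(2n+1)/24 - sum(t^3-t)/48 = 840/24 - 36/48 = 34.25.
        z = (W - E[W]) / sqrt(Var[W]) = (11 - 14) / 5.8523 = -0.5126.
        Two-sided p = 2*Phi(z) = 0.608221.
Step 6: alpha = 0.1. fail to reject H0.

W+ = 17, W- = 11, W = min = 11, p = 0.608221, fail to reject H0.


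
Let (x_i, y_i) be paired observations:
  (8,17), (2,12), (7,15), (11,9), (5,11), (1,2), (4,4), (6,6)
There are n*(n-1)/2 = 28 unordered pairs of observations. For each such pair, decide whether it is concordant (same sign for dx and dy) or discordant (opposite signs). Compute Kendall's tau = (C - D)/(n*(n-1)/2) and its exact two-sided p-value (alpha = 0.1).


Step 1: Enumerate the 28 unordered pairs (i,j) with i<j and classify each by sign(x_j-x_i) * sign(y_j-y_i).
  (1,2):dx=-6,dy=-5->C; (1,3):dx=-1,dy=-2->C; (1,4):dx=+3,dy=-8->D; (1,5):dx=-3,dy=-6->C
  (1,6):dx=-7,dy=-15->C; (1,7):dx=-4,dy=-13->C; (1,8):dx=-2,dy=-11->C; (2,3):dx=+5,dy=+3->C
  (2,4):dx=+9,dy=-3->D; (2,5):dx=+3,dy=-1->D; (2,6):dx=-1,dy=-10->C; (2,7):dx=+2,dy=-8->D
  (2,8):dx=+4,dy=-6->D; (3,4):dx=+4,dy=-6->D; (3,5):dx=-2,dy=-4->C; (3,6):dx=-6,dy=-13->C
  (3,7):dx=-3,dy=-11->C; (3,8):dx=-1,dy=-9->C; (4,5):dx=-6,dy=+2->D; (4,6):dx=-10,dy=-7->C
  (4,7):dx=-7,dy=-5->C; (4,8):dx=-5,dy=-3->C; (5,6):dx=-4,dy=-9->C; (5,7):dx=-1,dy=-7->C
  (5,8):dx=+1,dy=-5->D; (6,7):dx=+3,dy=+2->C; (6,8):dx=+5,dy=+4->C; (7,8):dx=+2,dy=+2->C
Step 2: C = 20, D = 8, total pairs = 28.
Step 3: tau = (C - D)/(n(n-1)/2) = (20 - 8)/28 = 0.428571.
Step 4: Exact two-sided p-value (enumerate n! = 40320 permutations of y under H0): p = 0.178869.
Step 5: alpha = 0.1. fail to reject H0.

tau_b = 0.4286 (C=20, D=8), p = 0.178869, fail to reject H0.


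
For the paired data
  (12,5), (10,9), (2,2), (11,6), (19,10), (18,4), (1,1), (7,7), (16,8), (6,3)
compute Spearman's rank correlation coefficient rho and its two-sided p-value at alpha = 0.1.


Step 1: Rank x and y separately (midranks; no ties here).
rank(x): 12->7, 10->5, 2->2, 11->6, 19->10, 18->9, 1->1, 7->4, 16->8, 6->3
rank(y): 5->5, 9->9, 2->2, 6->6, 10->10, 4->4, 1->1, 7->7, 8->8, 3->3
Step 2: d_i = R_x(i) - R_y(i); compute d_i^2.
  (7-5)^2=4, (5-9)^2=16, (2-2)^2=0, (6-6)^2=0, (10-10)^2=0, (9-4)^2=25, (1-1)^2=0, (4-7)^2=9, (8-8)^2=0, (3-3)^2=0
sum(d^2) = 54.
Step 3: rho = 1 - 6*54 / (10*(10^2 - 1)) = 1 - 324/990 = 0.672727.
Step 4: Under H0, t = rho * sqrt((n-2)/(1-rho^2)) = 2.5717 ~ t(8).
Step 5: Two-sided p-value from the t-distribution with 8 df = 0.033041.
Step 6: alpha = 0.1. reject H0.

rho = 0.6727, p = 0.033041, reject H0 at alpha = 0.1.


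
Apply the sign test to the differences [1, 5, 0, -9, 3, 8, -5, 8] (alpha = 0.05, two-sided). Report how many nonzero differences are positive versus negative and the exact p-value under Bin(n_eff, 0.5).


Step 1: Discard zero differences. Original n = 8; n_eff = number of nonzero differences = 7.
Nonzero differences (with sign): +1, +5, -9, +3, +8, -5, +8
Step 2: Count signs: positive = 5, negative = 2.
Step 3: Under H0: P(positive) = 0.5, so the number of positives S ~ Bin(7, 0.5).
Step 4: Two-sided exact p-value = sum of Bin(7,0.5) probabilities at or below the observed probability = 0.453125.
Step 5: alpha = 0.05. fail to reject H0.

n_eff = 7, pos = 5, neg = 2, p = 0.453125, fail to reject H0.


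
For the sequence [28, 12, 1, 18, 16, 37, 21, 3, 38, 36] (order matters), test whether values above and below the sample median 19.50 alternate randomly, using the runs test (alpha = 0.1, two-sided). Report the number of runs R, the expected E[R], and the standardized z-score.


Step 1: Compute median = 19.50; label A = above, B = below.
Labels in order: ABBBBAABAA  (n_A = 5, n_B = 5)
Step 2: Count runs R = 5.
Step 3: Under H0 (random ordering), E[R] = 2*n_A*n_B/(n_A+n_B) + 1 = 2*5*5/10 + 1 = 6.0000.
        Var[R] = 2*n_A*n_B*(2*n_A*n_B - n_A - n_B) / ((n_A+n_B)^2 * (n_A+n_B-1)) = 2000/900 = 2.2222.
        SD[R] = 1.4907.
Step 4: Continuity-corrected z = (R + 0.5 - E[R]) / SD[R] = (5 + 0.5 - 6.0000) / 1.4907 = -0.3354.
Step 5: Two-sided p-value via normal approximation = 2*(1 - Phi(|z|)) = 0.737316.
Step 6: alpha = 0.1. fail to reject H0.

R = 5, z = -0.3354, p = 0.737316, fail to reject H0.


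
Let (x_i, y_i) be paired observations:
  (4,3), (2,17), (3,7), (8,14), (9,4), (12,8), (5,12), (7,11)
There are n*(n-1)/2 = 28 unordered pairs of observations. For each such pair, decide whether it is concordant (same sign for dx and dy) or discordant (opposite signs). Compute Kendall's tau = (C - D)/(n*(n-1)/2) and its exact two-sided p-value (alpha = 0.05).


Step 1: Enumerate the 28 unordered pairs (i,j) with i<j and classify each by sign(x_j-x_i) * sign(y_j-y_i).
  (1,2):dx=-2,dy=+14->D; (1,3):dx=-1,dy=+4->D; (1,4):dx=+4,dy=+11->C; (1,5):dx=+5,dy=+1->C
  (1,6):dx=+8,dy=+5->C; (1,7):dx=+1,dy=+9->C; (1,8):dx=+3,dy=+8->C; (2,3):dx=+1,dy=-10->D
  (2,4):dx=+6,dy=-3->D; (2,5):dx=+7,dy=-13->D; (2,6):dx=+10,dy=-9->D; (2,7):dx=+3,dy=-5->D
  (2,8):dx=+5,dy=-6->D; (3,4):dx=+5,dy=+7->C; (3,5):dx=+6,dy=-3->D; (3,6):dx=+9,dy=+1->C
  (3,7):dx=+2,dy=+5->C; (3,8):dx=+4,dy=+4->C; (4,5):dx=+1,dy=-10->D; (4,6):dx=+4,dy=-6->D
  (4,7):dx=-3,dy=-2->C; (4,8):dx=-1,dy=-3->C; (5,6):dx=+3,dy=+4->C; (5,7):dx=-4,dy=+8->D
  (5,8):dx=-2,dy=+7->D; (6,7):dx=-7,dy=+4->D; (6,8):dx=-5,dy=+3->D; (7,8):dx=+2,dy=-1->D
Step 2: C = 12, D = 16, total pairs = 28.
Step 3: tau = (C - D)/(n(n-1)/2) = (12 - 16)/28 = -0.142857.
Step 4: Exact two-sided p-value (enumerate n! = 40320 permutations of y under H0): p = 0.719544.
Step 5: alpha = 0.05. fail to reject H0.

tau_b = -0.1429 (C=12, D=16), p = 0.719544, fail to reject H0.


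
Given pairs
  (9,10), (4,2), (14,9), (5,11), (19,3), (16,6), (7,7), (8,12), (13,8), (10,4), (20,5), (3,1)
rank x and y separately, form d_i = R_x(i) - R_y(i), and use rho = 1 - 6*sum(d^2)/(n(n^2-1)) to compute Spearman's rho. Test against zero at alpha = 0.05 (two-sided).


Step 1: Rank x and y separately (midranks; no ties here).
rank(x): 9->6, 4->2, 14->9, 5->3, 19->11, 16->10, 7->4, 8->5, 13->8, 10->7, 20->12, 3->1
rank(y): 10->10, 2->2, 9->9, 11->11, 3->3, 6->6, 7->7, 12->12, 8->8, 4->4, 5->5, 1->1
Step 2: d_i = R_x(i) - R_y(i); compute d_i^2.
  (6-10)^2=16, (2-2)^2=0, (9-9)^2=0, (3-11)^2=64, (11-3)^2=64, (10-6)^2=16, (4-7)^2=9, (5-12)^2=49, (8-8)^2=0, (7-4)^2=9, (12-5)^2=49, (1-1)^2=0
sum(d^2) = 276.
Step 3: rho = 1 - 6*276 / (12*(12^2 - 1)) = 1 - 1656/1716 = 0.034965.
Step 4: Under H0, t = rho * sqrt((n-2)/(1-rho^2)) = 0.1106 ~ t(10).
Step 5: Two-sided p-value from the t-distribution with 10 df = 0.914093.
Step 6: alpha = 0.05. fail to reject H0.

rho = 0.0350, p = 0.914093, fail to reject H0 at alpha = 0.05.


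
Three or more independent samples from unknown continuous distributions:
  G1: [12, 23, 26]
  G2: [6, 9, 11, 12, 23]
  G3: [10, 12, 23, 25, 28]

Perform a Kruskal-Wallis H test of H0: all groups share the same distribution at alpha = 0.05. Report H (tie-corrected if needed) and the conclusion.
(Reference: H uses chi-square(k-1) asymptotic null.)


Step 1: Combine all N = 13 observations and assign midranks.
sorted (value, group, rank): (6,G2,1), (9,G2,2), (10,G3,3), (11,G2,4), (12,G1,6), (12,G2,6), (12,G3,6), (23,G1,9), (23,G2,9), (23,G3,9), (25,G3,11), (26,G1,12), (28,G3,13)
Step 2: Sum ranks within each group.
R_1 = 27 (n_1 = 3)
R_2 = 22 (n_2 = 5)
R_3 = 42 (n_3 = 5)
Step 3: H = 12/(N(N+1)) * sum(R_i^2/n_i) - 3(N+1)
     = 12/(13*14) * (27^2/3 + 22^2/5 + 42^2/5) - 3*14
     = 0.065934 * 692.6 - 42
     = 3.665934.
Step 4: Ties present; correction factor C = 1 - 48/(13^3 - 13) = 0.978022. Corrected H = 3.665934 / 0.978022 = 3.748315.
Step 5: Under H0, H ~ chi^2(2); p-value = 0.153484.
Step 6: alpha = 0.05. fail to reject H0.

H = 3.7483, df = 2, p = 0.153484, fail to reject H0.


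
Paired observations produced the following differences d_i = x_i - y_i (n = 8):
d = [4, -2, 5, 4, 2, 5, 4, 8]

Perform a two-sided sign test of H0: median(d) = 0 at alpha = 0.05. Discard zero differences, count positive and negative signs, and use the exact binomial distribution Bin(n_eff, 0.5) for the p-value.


Step 1: Discard zero differences. Original n = 8; n_eff = number of nonzero differences = 8.
Nonzero differences (with sign): +4, -2, +5, +4, +2, +5, +4, +8
Step 2: Count signs: positive = 7, negative = 1.
Step 3: Under H0: P(positive) = 0.5, so the number of positives S ~ Bin(8, 0.5).
Step 4: Two-sided exact p-value = sum of Bin(8,0.5) probabilities at or below the observed probability = 0.070312.
Step 5: alpha = 0.05. fail to reject H0.

n_eff = 8, pos = 7, neg = 1, p = 0.070312, fail to reject H0.


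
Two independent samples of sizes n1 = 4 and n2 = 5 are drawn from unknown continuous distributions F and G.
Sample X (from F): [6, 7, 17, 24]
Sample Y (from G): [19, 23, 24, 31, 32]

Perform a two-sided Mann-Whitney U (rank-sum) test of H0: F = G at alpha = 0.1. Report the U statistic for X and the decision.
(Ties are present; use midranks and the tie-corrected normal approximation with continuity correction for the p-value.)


Step 1: Combine and sort all 9 observations; assign midranks.
sorted (value, group): (6,X), (7,X), (17,X), (19,Y), (23,Y), (24,X), (24,Y), (31,Y), (32,Y)
ranks: 6->1, 7->2, 17->3, 19->4, 23->5, 24->6.5, 24->6.5, 31->8, 32->9
Step 2: Rank sum for X: R1 = 1 + 2 + 3 + 6.5 = 12.5.
Step 3: U_X = R1 - n1(n1+1)/2 = 12.5 - 4*5/2 = 12.5 - 10 = 2.5.
       U_Y = n1*n2 - U_X = 20 - 2.5 = 17.5.
Step 4: Ties are present, so use the tie-corrected normal approximation (with continuity correction) for the p-value.
Step 5: p-value = 0.085100; compare to alpha = 0.1. reject H0.

U_X = 2.5, p = 0.085100, reject H0 at alpha = 0.1.


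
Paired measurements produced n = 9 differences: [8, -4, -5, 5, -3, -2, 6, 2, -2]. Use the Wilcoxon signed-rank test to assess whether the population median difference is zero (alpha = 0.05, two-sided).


Step 1: Drop any zero differences (none here) and take |d_i|.
|d| = [8, 4, 5, 5, 3, 2, 6, 2, 2]
Step 2: Midrank |d_i| (ties get averaged ranks).
ranks: |8|->9, |4|->5, |5|->6.5, |5|->6.5, |3|->4, |2|->2, |6|->8, |2|->2, |2|->2
Step 3: Attach original signs; sum ranks with positive sign and with negative sign.
W+ = 9 + 6.5 + 8 + 2 = 25.5
W- = 5 + 6.5 + 4 + 2 + 2 = 19.5
(Check: W+ + W- = 45 should equal n(n+1)/2 = 45.)
Step 4: Test statistic W = min(W+, W-) = 19.5.
Step 5: Ties in |d|, so use the tie-corrected normal approximation.
        E[W] = n(n+1)/4 = 9*10/4 = 22.5.
        Tie groups: |d|=2 (t=3), |d|=5 (t=2); sum(t^3 - t) = 30.
        Var[W] = n(n+1)(2n+1)/24 - sum(t^3-t)/48 = 1710/24 - 30/48 = 70.625.
        z = (W - E[W]) / sqrt(Var[W]) = (19.5 - 22.5) / 8.4039 = -0.3570.
        Two-sided p = 2*Phi(z) = 0.721108.
Step 6: alpha = 0.05. fail to reject H0.

W+ = 25.5, W- = 19.5, W = min = 19.5, p = 0.721108, fail to reject H0.


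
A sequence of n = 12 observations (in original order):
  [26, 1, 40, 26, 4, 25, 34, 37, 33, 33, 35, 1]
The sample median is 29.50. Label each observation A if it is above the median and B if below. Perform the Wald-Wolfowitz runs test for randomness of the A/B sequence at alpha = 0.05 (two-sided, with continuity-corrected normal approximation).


Step 1: Compute median = 29.50; label A = above, B = below.
Labels in order: BBABBBAAAAAB  (n_A = 6, n_B = 6)
Step 2: Count runs R = 5.
Step 3: Under H0 (random ordering), E[R] = 2*n_A*n_B/(n_A+n_B) + 1 = 2*6*6/12 + 1 = 7.0000.
        Var[R] = 2*n_A*n_B*(2*n_A*n_B - n_A - n_B) / ((n_A+n_B)^2 * (n_A+n_B-1)) = 4320/1584 = 2.7273.
        SD[R] = 1.6514.
Step 4: Continuity-corrected z = (R + 0.5 - E[R]) / SD[R] = (5 + 0.5 - 7.0000) / 1.6514 = -0.9083.
Step 5: Two-sided p-value via normal approximation = 2*(1 - Phi(|z|)) = 0.363722.
Step 6: alpha = 0.05. fail to reject H0.

R = 5, z = -0.9083, p = 0.363722, fail to reject H0.


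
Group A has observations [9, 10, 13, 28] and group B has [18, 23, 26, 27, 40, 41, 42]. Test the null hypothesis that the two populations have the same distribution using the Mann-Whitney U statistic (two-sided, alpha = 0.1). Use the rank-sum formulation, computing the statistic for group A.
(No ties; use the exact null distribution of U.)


Step 1: Combine and sort all 11 observations; assign midranks.
sorted (value, group): (9,X), (10,X), (13,X), (18,Y), (23,Y), (26,Y), (27,Y), (28,X), (40,Y), (41,Y), (42,Y)
ranks: 9->1, 10->2, 13->3, 18->4, 23->5, 26->6, 27->7, 28->8, 40->9, 41->10, 42->11
Step 2: Rank sum for X: R1 = 1 + 2 + 3 + 8 = 14.
Step 3: U_X = R1 - n1(n1+1)/2 = 14 - 4*5/2 = 14 - 10 = 4.
       U_Y = n1*n2 - U_X = 28 - 4 = 24.
Step 4: No ties, so the exact null distribution of U (based on enumerating the C(11,4) = 330 equally likely rank assignments) gives the two-sided p-value.
Step 5: p-value = 0.072727; compare to alpha = 0.1. reject H0.

U_X = 4, p = 0.072727, reject H0 at alpha = 0.1.


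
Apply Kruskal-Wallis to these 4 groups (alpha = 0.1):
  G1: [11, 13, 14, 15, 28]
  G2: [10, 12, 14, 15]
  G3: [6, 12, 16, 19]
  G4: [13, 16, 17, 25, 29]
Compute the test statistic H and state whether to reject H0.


Step 1: Combine all N = 18 observations and assign midranks.
sorted (value, group, rank): (6,G3,1), (10,G2,2), (11,G1,3), (12,G2,4.5), (12,G3,4.5), (13,G1,6.5), (13,G4,6.5), (14,G1,8.5), (14,G2,8.5), (15,G1,10.5), (15,G2,10.5), (16,G3,12.5), (16,G4,12.5), (17,G4,14), (19,G3,15), (25,G4,16), (28,G1,17), (29,G4,18)
Step 2: Sum ranks within each group.
R_1 = 45.5 (n_1 = 5)
R_2 = 25.5 (n_2 = 4)
R_3 = 33 (n_3 = 4)
R_4 = 67 (n_4 = 5)
Step 3: H = 12/(N(N+1)) * sum(R_i^2/n_i) - 3(N+1)
     = 12/(18*19) * (45.5^2/5 + 25.5^2/4 + 33^2/4 + 67^2/5) - 3*19
     = 0.035088 * 1746.66 - 57
     = 4.286404.
Step 4: Ties present; correction factor C = 1 - 30/(18^3 - 18) = 0.994840. Corrected H = 4.286404 / 0.994840 = 4.308636.
Step 5: Under H0, H ~ chi^2(3); p-value = 0.230008.
Step 6: alpha = 0.1. fail to reject H0.

H = 4.3086, df = 3, p = 0.230008, fail to reject H0.


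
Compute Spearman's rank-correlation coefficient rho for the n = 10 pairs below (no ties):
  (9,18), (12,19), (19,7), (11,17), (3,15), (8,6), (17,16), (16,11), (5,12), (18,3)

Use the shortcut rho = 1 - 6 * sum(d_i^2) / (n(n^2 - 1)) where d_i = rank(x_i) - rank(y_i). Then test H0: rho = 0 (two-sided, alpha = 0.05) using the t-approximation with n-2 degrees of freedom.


Step 1: Rank x and y separately (midranks; no ties here).
rank(x): 9->4, 12->6, 19->10, 11->5, 3->1, 8->3, 17->8, 16->7, 5->2, 18->9
rank(y): 18->9, 19->10, 7->3, 17->8, 15->6, 6->2, 16->7, 11->4, 12->5, 3->1
Step 2: d_i = R_x(i) - R_y(i); compute d_i^2.
  (4-9)^2=25, (6-10)^2=16, (10-3)^2=49, (5-8)^2=9, (1-6)^2=25, (3-2)^2=1, (8-7)^2=1, (7-4)^2=9, (2-5)^2=9, (9-1)^2=64
sum(d^2) = 208.
Step 3: rho = 1 - 6*208 / (10*(10^2 - 1)) = 1 - 1248/990 = -0.260606.
Step 4: Under H0, t = rho * sqrt((n-2)/(1-rho^2)) = -0.7635 ~ t(8).
Step 5: Two-sided p-value from the t-distribution with 8 df = 0.467089.
Step 6: alpha = 0.05. fail to reject H0.

rho = -0.2606, p = 0.467089, fail to reject H0 at alpha = 0.05.


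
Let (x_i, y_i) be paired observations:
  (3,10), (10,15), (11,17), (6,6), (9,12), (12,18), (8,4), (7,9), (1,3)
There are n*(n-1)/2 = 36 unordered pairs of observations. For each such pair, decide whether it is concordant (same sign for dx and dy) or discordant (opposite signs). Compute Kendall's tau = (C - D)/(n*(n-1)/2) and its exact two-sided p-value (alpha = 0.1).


Step 1: Enumerate the 36 unordered pairs (i,j) with i<j and classify each by sign(x_j-x_i) * sign(y_j-y_i).
  (1,2):dx=+7,dy=+5->C; (1,3):dx=+8,dy=+7->C; (1,4):dx=+3,dy=-4->D; (1,5):dx=+6,dy=+2->C
  (1,6):dx=+9,dy=+8->C; (1,7):dx=+5,dy=-6->D; (1,8):dx=+4,dy=-1->D; (1,9):dx=-2,dy=-7->C
  (2,3):dx=+1,dy=+2->C; (2,4):dx=-4,dy=-9->C; (2,5):dx=-1,dy=-3->C; (2,6):dx=+2,dy=+3->C
  (2,7):dx=-2,dy=-11->C; (2,8):dx=-3,dy=-6->C; (2,9):dx=-9,dy=-12->C; (3,4):dx=-5,dy=-11->C
  (3,5):dx=-2,dy=-5->C; (3,6):dx=+1,dy=+1->C; (3,7):dx=-3,dy=-13->C; (3,8):dx=-4,dy=-8->C
  (3,9):dx=-10,dy=-14->C; (4,5):dx=+3,dy=+6->C; (4,6):dx=+6,dy=+12->C; (4,7):dx=+2,dy=-2->D
  (4,8):dx=+1,dy=+3->C; (4,9):dx=-5,dy=-3->C; (5,6):dx=+3,dy=+6->C; (5,7):dx=-1,dy=-8->C
  (5,8):dx=-2,dy=-3->C; (5,9):dx=-8,dy=-9->C; (6,7):dx=-4,dy=-14->C; (6,8):dx=-5,dy=-9->C
  (6,9):dx=-11,dy=-15->C; (7,8):dx=-1,dy=+5->D; (7,9):dx=-7,dy=-1->C; (8,9):dx=-6,dy=-6->C
Step 2: C = 31, D = 5, total pairs = 36.
Step 3: tau = (C - D)/(n(n-1)/2) = (31 - 5)/36 = 0.722222.
Step 4: Exact two-sided p-value (enumerate n! = 362880 permutations of y under H0): p = 0.005886.
Step 5: alpha = 0.1. reject H0.

tau_b = 0.7222 (C=31, D=5), p = 0.005886, reject H0.


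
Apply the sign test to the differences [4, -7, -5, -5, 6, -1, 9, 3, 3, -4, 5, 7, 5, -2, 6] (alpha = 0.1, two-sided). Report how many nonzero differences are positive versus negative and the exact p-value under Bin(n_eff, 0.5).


Step 1: Discard zero differences. Original n = 15; n_eff = number of nonzero differences = 15.
Nonzero differences (with sign): +4, -7, -5, -5, +6, -1, +9, +3, +3, -4, +5, +7, +5, -2, +6
Step 2: Count signs: positive = 9, negative = 6.
Step 3: Under H0: P(positive) = 0.5, so the number of positives S ~ Bin(15, 0.5).
Step 4: Two-sided exact p-value = sum of Bin(15,0.5) probabilities at or below the observed probability = 0.607239.
Step 5: alpha = 0.1. fail to reject H0.

n_eff = 15, pos = 9, neg = 6, p = 0.607239, fail to reject H0.


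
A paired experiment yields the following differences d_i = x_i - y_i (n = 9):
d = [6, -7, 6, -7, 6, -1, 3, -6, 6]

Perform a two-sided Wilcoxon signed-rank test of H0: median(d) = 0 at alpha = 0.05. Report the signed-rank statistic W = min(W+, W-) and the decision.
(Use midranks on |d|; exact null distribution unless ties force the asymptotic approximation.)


Step 1: Drop any zero differences (none here) and take |d_i|.
|d| = [6, 7, 6, 7, 6, 1, 3, 6, 6]
Step 2: Midrank |d_i| (ties get averaged ranks).
ranks: |6|->5, |7|->8.5, |6|->5, |7|->8.5, |6|->5, |1|->1, |3|->2, |6|->5, |6|->5
Step 3: Attach original signs; sum ranks with positive sign and with negative sign.
W+ = 5 + 5 + 5 + 2 + 5 = 22
W- = 8.5 + 8.5 + 1 + 5 = 23
(Check: W+ + W- = 45 should equal n(n+1)/2 = 45.)
Step 4: Test statistic W = min(W+, W-) = 22.
Step 5: Ties in |d|, so use the tie-corrected normal approximation.
        E[W] = n(n+1)/4 = 9*10/4 = 22.5.
        Tie groups: |d|=6 (t=5), |d|=7 (t=2); sum(t^3 - t) = 126.
        Var[W] = n(n+1)(2n+1)/24 - sum(t^3-t)/48 = 1710/24 - 126/48 = 68.625.
        z = (W - E[W]) / sqrt(Var[W]) = (22 - 22.5) / 8.2840 = -0.0604.
        Two-sided p = 2*Phi(z) = 0.951871.
Step 6: alpha = 0.05. fail to reject H0.

W+ = 22, W- = 23, W = min = 22, p = 0.951871, fail to reject H0.
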